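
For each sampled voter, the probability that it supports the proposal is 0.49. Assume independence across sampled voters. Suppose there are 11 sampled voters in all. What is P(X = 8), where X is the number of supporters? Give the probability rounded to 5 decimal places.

0.07274

X ~ Binomial(n=11, p=0.49).
P(X=8) = C(11,8) · p^8 · (1−p)^3
= 165 · 0.0033233 · 0.13265 = 0.0727383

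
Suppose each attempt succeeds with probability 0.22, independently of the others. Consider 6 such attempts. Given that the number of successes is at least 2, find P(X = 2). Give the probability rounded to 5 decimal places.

0.68259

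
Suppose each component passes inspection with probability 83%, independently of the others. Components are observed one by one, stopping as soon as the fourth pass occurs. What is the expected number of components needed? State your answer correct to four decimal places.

4.8193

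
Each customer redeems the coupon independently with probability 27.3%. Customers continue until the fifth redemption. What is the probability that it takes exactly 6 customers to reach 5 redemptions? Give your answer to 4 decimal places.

0.0055

Y = trial on which the fifth success occurs; negative binomial, r=5, p=0.273.
P(Y=6) = C(5,4) · p^5 · (1−p)^1
= 5 · 0.0015164 · 0.727 = 0.005512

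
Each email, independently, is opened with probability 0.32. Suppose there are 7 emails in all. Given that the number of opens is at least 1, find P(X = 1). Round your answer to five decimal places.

X ~ Binomial(7, 0.32). Want P(X=1 | X≥1) = P(X=1) / P(X≥1).
P(X=1) = C(7,1)·0.32^1·0.68^6 = 0.2214632
P(X≥1) = 1 − 0.0672299 = 0.9327701
Ratio = 0.2214632 / 0.9327701 = 0.2374252

0.23743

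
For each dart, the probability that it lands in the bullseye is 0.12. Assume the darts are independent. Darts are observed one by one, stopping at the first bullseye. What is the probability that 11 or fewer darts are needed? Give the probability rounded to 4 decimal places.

Y = number of darts to the first success; geometric, p = 0.12.
P(Y ≤ 11) = 1 − (1−p)^11 = 1 − 0.245081 = 0.754919

0.7549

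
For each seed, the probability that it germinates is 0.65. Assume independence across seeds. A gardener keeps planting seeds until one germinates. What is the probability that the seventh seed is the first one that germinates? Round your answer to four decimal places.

Geometric (trials to first success), p = 0.65.
P(Y = 7) = (1−p)^6 · p = 0.0018383 · 0.65 = 0.001195

0.0012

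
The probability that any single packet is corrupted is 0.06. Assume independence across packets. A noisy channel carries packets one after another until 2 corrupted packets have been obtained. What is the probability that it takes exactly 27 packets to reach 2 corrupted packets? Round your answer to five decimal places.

0.01993

Y = trial on which the second success occurs; negative binomial, r=2, p=0.06.
P(Y=27) = C(26,1) · p^2 · (1−p)^25
= 26 · 0.0036 · 0.21291 = 0.0199284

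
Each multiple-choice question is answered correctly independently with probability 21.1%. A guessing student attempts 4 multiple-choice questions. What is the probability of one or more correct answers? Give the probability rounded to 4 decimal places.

0.6125

P(at least one) = 1 − P(none) = 1 − (1 − 0.211)^4
= 1 − 0.387532 = 0.612468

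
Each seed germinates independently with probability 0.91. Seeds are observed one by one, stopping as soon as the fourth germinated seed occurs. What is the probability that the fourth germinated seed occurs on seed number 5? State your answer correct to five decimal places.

Y = trial on which the fourth success occurs; negative binomial, r=4, p=0.91.
P(Y=5) = C(4,3) · p^4 · (1−p)^1
= 4 · 0.68575 · 0.09 = 0.2468699

0.24687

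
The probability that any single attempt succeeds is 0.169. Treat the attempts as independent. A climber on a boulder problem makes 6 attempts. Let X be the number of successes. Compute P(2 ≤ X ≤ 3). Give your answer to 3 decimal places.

0.260

X ~ Binomial(6, 0.169); P(2 ≤ X ≤ 3) = Σ C(6,k) p^k (1−p)^(6−k) over k:
  k=2: C(6,2)·0.169^2·0.831^4 = 0.20430
  k=3: C(6,3)·0.169^3·0.831^3 = 0.05540
Total = 0.25970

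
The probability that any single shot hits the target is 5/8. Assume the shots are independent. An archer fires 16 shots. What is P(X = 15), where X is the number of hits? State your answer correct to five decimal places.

X ~ Binomial(n=16, p=0.625).
P(X=15) = C(16,15) · p^15 · (1−p)^1
= 16 · 0.00086736 · 0.375 = 0.0052042

0.00520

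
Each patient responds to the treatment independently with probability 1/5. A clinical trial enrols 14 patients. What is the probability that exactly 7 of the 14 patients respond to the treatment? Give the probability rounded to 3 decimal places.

0.009

X ~ Binomial(n=14, p=0.20).
P(X=7) = C(14,7) · p^7 · (1−p)^7
= 3432 · 1.28e-05 · 0.20972 = 0.00921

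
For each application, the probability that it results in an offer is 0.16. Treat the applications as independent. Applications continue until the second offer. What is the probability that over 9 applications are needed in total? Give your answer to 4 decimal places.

Needing more than 9 applications ⇔ fewer than 2 successes in the first 9. With X ~ Binomial(9, 0.16), P(Y > 9) = P(X ≤ 1).
  k=0: C(9,0)·0.16^0·0.84^9 = 0.208216
  k=1: C(9,1)·0.16^1·0.84^8 = 0.356941
P(X ≤ 1) = 0.565157

0.5652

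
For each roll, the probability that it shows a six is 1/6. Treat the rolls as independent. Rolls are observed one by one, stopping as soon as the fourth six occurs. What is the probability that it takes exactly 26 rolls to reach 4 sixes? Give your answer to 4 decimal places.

Y = trial on which the fourth success occurs; negative binomial, r=4, p=0.166667.
P(Y=26) = C(25,3) · p^4 · (1−p)^22
= 2300 · 0.0007716 · 0.018114 = 0.032147

0.0321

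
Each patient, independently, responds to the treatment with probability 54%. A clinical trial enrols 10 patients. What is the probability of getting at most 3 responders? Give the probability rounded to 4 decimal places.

X ~ Binomial(10, 0.54); P(X ≤ 3) = Σ C(10,k) p^k (1−p)^(10−k) over k:
  k=0: C(10,0)·0.54^0·0.46^10 = 0.000424
  k=1: C(10,1)·0.54^1·0.46^9 = 0.004980
  k=2: C(10,2)·0.54^2·0.46^8 = 0.026306
  k=3: C(10,3)·0.54^3·0.46^7 = 0.082351
Total = 0.114061

0.1141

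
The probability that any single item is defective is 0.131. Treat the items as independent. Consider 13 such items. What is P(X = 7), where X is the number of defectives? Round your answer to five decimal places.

X ~ Binomial(n=13, p=0.131).
P(X=7) = C(13,7) · p^7 · (1−p)^6
= 1716 · 6.6206e-07 · 0.43064 = 0.0004893

0.00049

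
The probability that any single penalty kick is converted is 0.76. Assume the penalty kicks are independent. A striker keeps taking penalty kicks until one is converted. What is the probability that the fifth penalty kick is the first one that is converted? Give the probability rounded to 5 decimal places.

Geometric (trials to first success), p = 0.76.
P(Y = 5) = (1−p)^4 · p = 0.0033178 · 0.76 = 0.0025215

0.00252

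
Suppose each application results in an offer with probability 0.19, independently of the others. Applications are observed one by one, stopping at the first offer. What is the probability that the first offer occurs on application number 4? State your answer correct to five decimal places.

Geometric (trials to first success), p = 0.19.
P(Y = 4) = (1−p)^3 · p = 0.53144 · 0.19 = 0.1009738

0.10097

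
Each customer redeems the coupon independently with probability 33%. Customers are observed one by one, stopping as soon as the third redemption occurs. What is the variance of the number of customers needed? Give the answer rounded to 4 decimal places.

18.4573

Y = total customers until the third success; negative binomial with r=3, p=0.33.
Var(Y) = r(1−p)/p² = 3·0.67 / 0.33² = 18.457300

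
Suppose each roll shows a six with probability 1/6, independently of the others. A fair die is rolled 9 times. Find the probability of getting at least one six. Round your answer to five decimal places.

0.80619

P(at least one) = 1 − P(none) = 1 − (1 − 0.166667)^9
= 1 − 0.1938067 = 0.8061933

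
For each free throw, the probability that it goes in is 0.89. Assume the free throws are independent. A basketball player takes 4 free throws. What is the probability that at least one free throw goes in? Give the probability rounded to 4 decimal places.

P(at least one) = 1 − P(none) = 1 − (1 − 0.89)^4
= 1 − 0.000146 = 0.999854

0.9999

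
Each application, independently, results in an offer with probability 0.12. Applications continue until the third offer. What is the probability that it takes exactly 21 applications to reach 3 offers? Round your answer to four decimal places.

0.0329

Y = trial on which the third success occurs; negative binomial, r=3, p=0.12.
P(Y=21) = C(20,2) · p^3 · (1−p)^18
= 190 · 0.001728 · 0.10016 = 0.032884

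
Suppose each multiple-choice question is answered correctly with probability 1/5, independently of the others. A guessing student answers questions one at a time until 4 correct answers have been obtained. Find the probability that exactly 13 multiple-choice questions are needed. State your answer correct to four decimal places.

0.0472

Y = trial on which the fourth success occurs; negative binomial, r=4, p=0.20.
P(Y=13) = C(12,3) · p^4 · (1−p)^9
= 220 · 0.0016 · 0.13422 = 0.047245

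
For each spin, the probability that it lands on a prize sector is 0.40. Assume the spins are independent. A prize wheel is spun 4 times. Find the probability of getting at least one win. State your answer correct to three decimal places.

0.870

P(at least one) = 1 − P(none) = 1 − (1 − 0.40)^4
= 1 − 0.12960 = 0.87040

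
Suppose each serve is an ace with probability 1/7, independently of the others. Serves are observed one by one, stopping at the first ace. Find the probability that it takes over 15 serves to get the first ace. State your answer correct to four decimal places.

0.0990

Y = number of serves to the first success; geometric, p = 0.142857.
P(Y > 15) = P(first 15 all fail) = (1−p)^15 = 0.099037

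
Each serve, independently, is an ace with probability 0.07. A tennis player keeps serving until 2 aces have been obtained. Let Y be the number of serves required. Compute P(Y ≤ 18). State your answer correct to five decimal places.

0.36224

Finishing within 18 serves ⇔ at least 2 successes in the first 18. With X ~ Binomial(18, 0.07), P(Y ≤ 18) = 1 − P(X ≤ 1).
  k=0: C(18,0)·0.07^0·0.93^18 = 0.2708277
  k=1: C(18,1)·0.07^1·0.93^17 = 0.3669278
1 − 0.6377555 = 0.3622445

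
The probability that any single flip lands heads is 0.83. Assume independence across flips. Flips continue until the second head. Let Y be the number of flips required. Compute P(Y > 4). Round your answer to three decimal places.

0.017

Needing more than 4 flips ⇔ fewer than 2 successes in the first 4. With X ~ Binomial(4, 0.83), P(Y > 4) = P(X ≤ 1).
  k=0: C(4,0)·0.83^0·0.17^4 = 0.00084
  k=1: C(4,1)·0.83^1·0.17^3 = 0.01631
P(X ≤ 1) = 0.01715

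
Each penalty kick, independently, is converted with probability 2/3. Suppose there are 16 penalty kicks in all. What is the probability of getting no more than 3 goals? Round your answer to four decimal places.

0.0001

X ~ Binomial(16, 0.666667); P(X ≤ 3) = Σ C(16,k) p^k (1−p)^(16−k) over k:
  k=0: C(16,0)·0.666667^0·0.333333^16 = 0.000000
  k=1: C(16,1)·0.666667^1·0.333333^15 = 0.000001
  k=2: C(16,2)·0.666667^2·0.333333^14 = 0.000011
  k=3: C(16,3)·0.666667^3·0.333333^13 = 0.000104
Total = 0.000116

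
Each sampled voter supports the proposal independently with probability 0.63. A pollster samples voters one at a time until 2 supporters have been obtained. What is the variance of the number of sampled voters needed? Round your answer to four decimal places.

1.8644

Y = total sampled voters until the second success; negative binomial with r=2, p=0.63.
Var(Y) = r(1−p)/p² = 2·0.37 / 0.63² = 1.864449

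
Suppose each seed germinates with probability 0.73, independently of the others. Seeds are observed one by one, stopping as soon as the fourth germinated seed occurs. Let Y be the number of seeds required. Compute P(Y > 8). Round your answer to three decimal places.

0.038

Needing more than 8 seeds ⇔ fewer than 4 successes in the first 8. With X ~ Binomial(8, 0.73), P(Y > 8) = P(X ≤ 3).
  k=0: C(8,0)·0.73^0·0.27^8 = 0.00003
  k=1: C(8,1)·0.73^1·0.27^7 = 0.00061
  k=2: C(8,2)·0.73^2·0.27^6 = 0.00578
  k=3: C(8,3)·0.73^3·0.27^5 = 0.03126
P(X ≤ 3) = 0.03768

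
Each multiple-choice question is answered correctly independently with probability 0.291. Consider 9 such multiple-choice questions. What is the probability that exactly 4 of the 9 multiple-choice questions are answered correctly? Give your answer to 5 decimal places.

X ~ Binomial(n=9, p=0.291).
P(X=4) = C(9,4) · p^4 · (1−p)^5
= 126 · 0.0071709 · 0.17916 = 0.1618727

0.16187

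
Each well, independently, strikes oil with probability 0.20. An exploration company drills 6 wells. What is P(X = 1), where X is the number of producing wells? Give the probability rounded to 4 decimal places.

0.3932

X ~ Binomial(n=6, p=0.20).
P(X=1) = C(6,1) · p^1 · (1−p)^5
= 6 · 0.2 · 0.32768 = 0.393216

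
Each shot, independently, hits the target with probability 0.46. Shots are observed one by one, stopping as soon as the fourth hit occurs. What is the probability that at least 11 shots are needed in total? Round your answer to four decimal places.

Needing more than 10 shots ⇔ fewer than 4 successes in the first 10. With X ~ Binomial(10, 0.46), P(Y > 10) = P(X ≤ 3).
  k=0: C(10,0)·0.46^0·0.54^10 = 0.002108
  k=1: C(10,1)·0.46^1·0.54^9 = 0.017960
  k=2: C(10,2)·0.46^2·0.54^8 = 0.068846
  k=3: C(10,3)·0.46^3·0.54^7 = 0.156391
P(X ≤ 3) = 0.245305

0.2453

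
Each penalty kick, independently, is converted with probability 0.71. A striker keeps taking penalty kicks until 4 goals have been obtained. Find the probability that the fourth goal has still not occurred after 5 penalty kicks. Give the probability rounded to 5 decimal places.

Needing more than 5 penalty kicks ⇔ fewer than 4 successes in the first 5. With X ~ Binomial(5, 0.71), P(Y > 5) = P(X ≤ 3).
  k=0: C(5,0)·0.71^0·0.29^5 = 0.0020511
  k=1: C(5,1)·0.71^1·0.29^4 = 0.0251085
  k=2: C(5,2)·0.71^2·0.29^3 = 0.1229449
  k=3: C(5,3)·0.71^3·0.29^2 = 0.3010032
P(X ≤ 3) = 0.4511077

0.45111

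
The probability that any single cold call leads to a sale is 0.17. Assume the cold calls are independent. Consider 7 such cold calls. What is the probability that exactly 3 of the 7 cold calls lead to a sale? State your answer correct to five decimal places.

0.08161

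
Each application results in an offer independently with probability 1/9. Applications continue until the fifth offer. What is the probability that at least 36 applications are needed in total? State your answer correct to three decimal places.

0.652

Needing more than 35 applications ⇔ fewer than 5 successes in the first 35. With X ~ Binomial(35, 0.111111), P(Y > 35) = P(X ≤ 4).
  k=0: C(35,0)·0.111111^0·0.888889^35 = 0.01621
  k=1: C(35,1)·0.111111^1·0.888889^34 = 0.07090
  k=2: C(35,2)·0.111111^2·0.888889^33 = 0.15066
  k=3: C(35,3)·0.111111^3·0.888889^32 = 0.20716
  k=4: C(35,4)·0.111111^4·0.888889^31 = 0.20716
P(X ≤ 4) = 0.65208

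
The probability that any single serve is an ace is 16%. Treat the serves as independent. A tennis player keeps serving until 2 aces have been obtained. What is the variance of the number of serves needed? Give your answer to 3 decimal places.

Y = total serves until the second success; negative binomial with r=2, p=0.16.
Var(Y) = r(1−p)/p² = 2·0.84 / 0.16² = 65.62500

65.625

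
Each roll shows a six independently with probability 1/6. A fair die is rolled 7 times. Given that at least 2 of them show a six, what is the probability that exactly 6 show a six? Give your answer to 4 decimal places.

X ~ Binomial(7, 0.166667). Want P(X=6 | X≥2) = P(X=6) / P(X≥2).
P(X=6) = C(7,6)·0.166667^6·0.833333^1 = 0.000125
P(X≥2) = 1 − 0.279082 − 0.390714 = 0.330204
Ratio = 0.000125 / 0.330204 = 0.000379

0.0004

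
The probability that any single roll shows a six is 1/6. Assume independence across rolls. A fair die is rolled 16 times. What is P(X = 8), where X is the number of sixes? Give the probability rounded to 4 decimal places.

X ~ Binomial(n=16, p=0.166667).
P(X=8) = C(16,8) · p^8 · (1−p)^8
= 12870 · 5.9537e-07 · 0.23257 = 0.001782

0.0018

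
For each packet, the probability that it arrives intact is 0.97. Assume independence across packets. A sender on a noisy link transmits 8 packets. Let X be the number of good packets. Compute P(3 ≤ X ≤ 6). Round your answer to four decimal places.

X ~ Binomial(8, 0.97); P(3 ≤ X ≤ 6) = Σ C(8,k) p^k (1−p)^(8−k) over k:
  k=3: C(8,3)·0.97^3·0.03^5 = 0.000001
  k=4: C(8,4)·0.97^4·0.03^4 = 0.000050
  k=5: C(8,5)·0.97^5·0.03^3 = 0.001298
  k=6: C(8,6)·0.97^6·0.03^2 = 0.020991
Total = 0.022341

0.0223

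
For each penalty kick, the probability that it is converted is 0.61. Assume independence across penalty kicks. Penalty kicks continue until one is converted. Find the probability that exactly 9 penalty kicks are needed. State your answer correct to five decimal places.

0.00033

Geometric (trials to first success), p = 0.61.
P(Y = 9) = (1−p)^8 · p = 0.0005352 · 0.61 = 0.0003265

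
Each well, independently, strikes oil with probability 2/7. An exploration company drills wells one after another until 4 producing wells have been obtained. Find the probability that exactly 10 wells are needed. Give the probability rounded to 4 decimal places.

Y = trial on which the fourth success occurs; negative binomial, r=4, p=0.285714.
P(Y=10) = C(9,3) · p^4 · (1−p)^6
= 84 · 0.0066639 · 0.13281 = 0.074343

0.0743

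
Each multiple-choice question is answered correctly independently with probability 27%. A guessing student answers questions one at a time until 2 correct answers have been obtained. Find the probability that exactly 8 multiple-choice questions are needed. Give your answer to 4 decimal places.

Y = trial on which the second success occurs; negative binomial, r=2, p=0.27.
P(Y=8) = C(7,1) · p^2 · (1−p)^6
= 7 · 0.0729 · 0.15133 = 0.077226

0.0772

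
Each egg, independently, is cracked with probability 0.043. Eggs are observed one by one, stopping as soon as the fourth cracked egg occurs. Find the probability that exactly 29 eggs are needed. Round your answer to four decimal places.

Y = trial on which the fourth success occurs; negative binomial, r=4, p=0.043.
P(Y=29) = C(28,3) · p^4 · (1−p)^25
= 3276 · 3.4188e-06 · 0.33327 = 0.003733

0.0037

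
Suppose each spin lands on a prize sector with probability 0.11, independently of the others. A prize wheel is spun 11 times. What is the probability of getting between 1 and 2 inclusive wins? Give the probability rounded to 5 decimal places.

X ~ Binomial(11, 0.11); P(1 ≤ X ≤ 2) = Σ C(11,k) p^k (1−p)^(11−k) over k:
  k=1: C(11,1)·0.11^1·0.89^10 = 0.3772988
  k=2: C(11,2)·0.11^2·0.89^9 = 0.2331622
Total = 0.6104610

0.61046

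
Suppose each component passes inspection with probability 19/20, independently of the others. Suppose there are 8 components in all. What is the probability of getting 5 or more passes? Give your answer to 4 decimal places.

0.9996

X ~ Binomial(8, 0.95); P(X ≥ 5) = Σ C(8,k) p^k (1−p)^(8−k) over k:
  k=5: C(8,5)·0.95^5·0.05^3 = 0.005416
  k=6: C(8,6)·0.95^6·0.05^2 = 0.051456
  k=7: C(8,7)·0.95^7·0.05^1 = 0.279335
  k=8: C(8,8)·0.95^8·0.05^0 = 0.663420
Total = 0.999628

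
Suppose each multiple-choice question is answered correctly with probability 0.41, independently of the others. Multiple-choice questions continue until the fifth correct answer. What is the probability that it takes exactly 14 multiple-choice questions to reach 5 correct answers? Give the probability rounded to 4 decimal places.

Y = trial on which the fifth success occurs; negative binomial, r=5, p=0.41.
P(Y=14) = C(13,4) · p^5 · (1−p)^9
= 715 · 0.011586 · 0.008663 = 0.071762

0.0718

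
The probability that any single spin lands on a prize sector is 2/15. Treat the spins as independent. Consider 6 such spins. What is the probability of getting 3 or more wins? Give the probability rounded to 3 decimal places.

X ~ Binomial(6, 0.133333); P(X ≥ 3) = Σ C(6,k) p^k (1−p)^(6−k) over k:
  k=3: C(6,3)·0.133333^3·0.866667^3 = 0.03086
  k=4: C(6,4)·0.133333^4·0.866667^2 = 0.00356
  k=5: C(6,5)·0.133333^5·0.866667^1 = 0.00022
  k=6: C(6,6)·0.133333^6·0.866667^0 = 0.00001
Total = 0.03465

0.035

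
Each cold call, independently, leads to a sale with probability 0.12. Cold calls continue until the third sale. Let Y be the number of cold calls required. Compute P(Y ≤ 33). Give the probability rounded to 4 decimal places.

Finishing within 33 cold calls ⇔ at least 3 successes in the first 33. With X ~ Binomial(33, 0.12), P(Y ≤ 33) = 1 − P(X ≤ 2).
  k=0: C(33,0)·0.12^0·0.88^33 = 0.014721
  k=1: C(33,1)·0.12^1·0.88^32 = 0.066243
  k=2: C(33,2)·0.12^2·0.88^31 = 0.144530
1 − 0.225494 = 0.774506

0.7745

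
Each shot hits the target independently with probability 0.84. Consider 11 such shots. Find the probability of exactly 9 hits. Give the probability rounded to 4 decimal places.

0.2932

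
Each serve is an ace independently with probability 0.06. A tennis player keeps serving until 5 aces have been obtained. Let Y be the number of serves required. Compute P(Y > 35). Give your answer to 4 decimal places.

Needing more than 35 serves ⇔ fewer than 5 successes in the first 35. With X ~ Binomial(35, 0.06), P(Y > 35) = P(X ≤ 4).
  k=0: C(35,0)·0.06^0·0.94^35 = 0.114677
  k=1: C(35,1)·0.06^1·0.94^34 = 0.256192
  k=2: C(35,2)·0.06^2·0.94^33 = 0.277996
  k=3: C(35,3)·0.06^3·0.94^32 = 0.195189
  k=4: C(35,4)·0.06^4·0.94^31 = 0.099671
P(X ≤ 4) = 0.943725

0.9437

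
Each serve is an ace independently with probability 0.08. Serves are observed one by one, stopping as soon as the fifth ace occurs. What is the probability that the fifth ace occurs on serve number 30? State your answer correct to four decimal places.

0.0097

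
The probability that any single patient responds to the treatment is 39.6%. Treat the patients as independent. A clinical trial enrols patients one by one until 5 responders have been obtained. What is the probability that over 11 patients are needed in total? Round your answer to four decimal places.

0.5438

Needing more than 11 patients ⇔ fewer than 5 successes in the first 11. With X ~ Binomial(11, 0.396), P(Y > 11) = P(X ≤ 4).
  k=0: C(11,0)·0.396^0·0.604^11 = 0.003903
  k=1: C(11,1)·0.396^1·0.604^10 = 0.028149
  k=2: C(11,2)·0.396^2·0.604^9 = 0.092275
  k=3: C(11,3)·0.396^3·0.604^8 = 0.181495
  k=4: C(11,4)·0.396^4·0.604^7 = 0.237987
P(X ≤ 4) = 0.543809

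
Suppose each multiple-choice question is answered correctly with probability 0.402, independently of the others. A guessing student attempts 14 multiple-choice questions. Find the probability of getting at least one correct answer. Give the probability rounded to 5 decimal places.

P(at least one) = 1 − P(none) = 1 − (1 − 0.402)^14
= 1 − 0.0007479 = 0.9992521

0.99925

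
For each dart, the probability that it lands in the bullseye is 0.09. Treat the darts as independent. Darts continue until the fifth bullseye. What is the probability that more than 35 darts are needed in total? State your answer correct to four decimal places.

0.7968

Needing more than 35 darts ⇔ fewer than 5 successes in the first 35. With X ~ Binomial(35, 0.09), P(Y > 35) = P(X ≤ 4).
  k=0: C(35,0)·0.09^0·0.91^35 = 0.036851
  k=1: C(35,1)·0.09^1·0.91^34 = 0.127561
  k=2: C(35,2)·0.09^2·0.91^33 = 0.214471
  k=3: C(35,3)·0.09^3·0.91^32 = 0.233325
  k=4: C(35,4)·0.09^4·0.91^31 = 0.184609
P(X ≤ 4) = 0.796817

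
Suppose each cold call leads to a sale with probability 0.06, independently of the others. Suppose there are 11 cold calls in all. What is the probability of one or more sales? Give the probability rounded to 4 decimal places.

P(at least one) = 1 − P(none) = 1 − (1 − 0.06)^11
= 1 − 0.506298 = 0.493702

0.4937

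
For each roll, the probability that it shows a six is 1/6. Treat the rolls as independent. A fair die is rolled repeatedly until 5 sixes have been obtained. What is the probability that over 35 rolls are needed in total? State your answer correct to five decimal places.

Needing more than 35 rolls ⇔ fewer than 5 successes in the first 35. With X ~ Binomial(35, 0.166667), P(Y > 35) = P(X ≤ 4).
  k=0: C(35,0)·0.166667^0·0.833333^35 = 0.0016930
  k=1: C(35,1)·0.166667^1·0.833333^34 = 0.0118510
  k=2: C(35,2)·0.166667^2·0.833333^33 = 0.0402933
  k=3: C(35,3)·0.166667^3·0.833333^32 = 0.0886454
  k=4: C(35,4)·0.166667^4·0.833333^31 = 0.1418326
P(X ≤ 4) = 0.2843153

0.28432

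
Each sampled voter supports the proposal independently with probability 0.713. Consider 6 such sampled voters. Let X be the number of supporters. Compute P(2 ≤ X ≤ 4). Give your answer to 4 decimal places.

X ~ Binomial(6, 0.713); P(2 ≤ X ≤ 4) = Σ C(6,k) p^k (1−p)^(6−k) over k:
  k=2: C(6,2)·0.713^2·0.287^4 = 0.051737
  k=3: C(6,3)·0.713^3·0.287^3 = 0.171374
  k=4: C(6,4)·0.713^4·0.287^2 = 0.319310
Total = 0.542421

0.5424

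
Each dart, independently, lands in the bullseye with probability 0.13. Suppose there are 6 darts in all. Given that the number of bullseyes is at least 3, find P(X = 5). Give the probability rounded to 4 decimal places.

0.0060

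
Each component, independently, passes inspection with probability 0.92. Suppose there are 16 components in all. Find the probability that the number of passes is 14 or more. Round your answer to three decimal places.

0.869

X ~ Binomial(16, 0.92); P(X ≥ 14) = Σ C(16,k) p^k (1−p)^(16−k) over k:
  k=14: C(16,14)·0.92^14·0.08^2 = 0.23900
  k=15: C(16,15)·0.92^15·0.08^1 = 0.36646
  k=16: C(16,16)·0.92^16·0.08^0 = 0.26339
Total = 0.86885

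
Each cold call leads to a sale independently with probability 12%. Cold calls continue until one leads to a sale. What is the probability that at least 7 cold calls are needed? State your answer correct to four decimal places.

Y = number of cold calls to the first success; geometric, p = 0.12.
P(Y > 6) = P(first 6 all fail) = (1−p)^6 = 0.464404

0.4644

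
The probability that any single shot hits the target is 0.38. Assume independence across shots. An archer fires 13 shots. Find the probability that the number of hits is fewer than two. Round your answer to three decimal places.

X ~ Binomial(13, 0.38); P(X ≤ 1) = Σ C(13,k) p^k (1−p)^(13−k) over k:
  k=0: C(13,0)·0.38^0·0.62^13 = 0.00200
  k=1: C(13,1)·0.38^1·0.62^12 = 0.01594
Total = 0.01794

0.018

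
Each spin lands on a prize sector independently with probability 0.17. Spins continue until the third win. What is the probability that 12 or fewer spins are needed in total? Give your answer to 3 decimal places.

0.334

Finishing within 12 spins ⇔ at least 3 successes in the first 12. With X ~ Binomial(12, 0.17), P(Y ≤ 12) = 1 − P(X ≤ 2).
  k=0: C(12,0)·0.17^0·0.83^12 = 0.10689
  k=1: C(12,1)·0.17^1·0.83^11 = 0.26272
  k=2: C(12,2)·0.17^2·0.83^10 = 0.29595
1 − 0.66556 = 0.33444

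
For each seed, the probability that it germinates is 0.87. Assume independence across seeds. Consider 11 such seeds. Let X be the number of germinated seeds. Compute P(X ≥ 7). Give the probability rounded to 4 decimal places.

0.9913

X ~ Binomial(11, 0.87); P(X ≥ 7) = Σ C(11,k) p^k (1−p)^(11−k) over k:
  k=7: C(11,7)·0.87^7·0.13^4 = 0.035557
  k=8: C(11,8)·0.87^8·0.13^3 = 0.118978
  k=9: C(11,9)·0.87^9·0.13^2 = 0.265413
  k=10: C(11,10)·0.87^10·0.13^1 = 0.355245
  k=11: C(11,11)·0.87^11·0.13^0 = 0.216128
Total = 0.991322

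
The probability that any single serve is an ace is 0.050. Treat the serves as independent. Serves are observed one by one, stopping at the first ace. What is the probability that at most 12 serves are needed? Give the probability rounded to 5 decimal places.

0.45964

Y = number of serves to the first success; geometric, p = 0.05.
P(Y ≤ 12) = 1 − (1−p)^12 = 1 − 0.5403601 = 0.4596399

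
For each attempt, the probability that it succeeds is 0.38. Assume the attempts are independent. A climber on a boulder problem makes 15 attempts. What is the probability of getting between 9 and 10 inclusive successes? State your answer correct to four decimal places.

X ~ Binomial(15, 0.38); P(9 ≤ X ≤ 10) = Σ C(15,k) p^k (1−p)^(15−k) over k:
  k=9: C(15,9)·0.38^9·0.62^6 = 0.046968
  k=10: C(15,10)·0.38^10·0.62^5 = 0.017272
Total = 0.064241

0.0642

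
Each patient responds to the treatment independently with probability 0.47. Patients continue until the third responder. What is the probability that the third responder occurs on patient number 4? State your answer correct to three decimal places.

0.165

Y = trial on which the third success occurs; negative binomial, r=3, p=0.47.
P(Y=4) = C(3,2) · p^3 · (1−p)^1
= 3 · 0.10382 · 0.53 = 0.16508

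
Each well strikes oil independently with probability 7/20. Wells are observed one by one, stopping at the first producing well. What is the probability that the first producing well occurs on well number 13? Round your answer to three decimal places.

0.002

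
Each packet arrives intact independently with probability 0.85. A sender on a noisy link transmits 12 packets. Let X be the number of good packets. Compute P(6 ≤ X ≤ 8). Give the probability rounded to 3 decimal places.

0.092

X ~ Binomial(12, 0.85); P(6 ≤ X ≤ 8) = Σ C(12,k) p^k (1−p)^(12−k) over k:
  k=6: C(12,6)·0.85^6·0.15^6 = 0.00397
  k=7: C(12,7)·0.85^7·0.15^5 = 0.01928
  k=8: C(12,8)·0.85^8·0.15^4 = 0.06828
Total = 0.09153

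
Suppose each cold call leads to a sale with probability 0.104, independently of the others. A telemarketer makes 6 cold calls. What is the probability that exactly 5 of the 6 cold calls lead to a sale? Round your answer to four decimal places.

0.0001

X ~ Binomial(n=6, p=0.104).
P(X=5) = C(6,5) · p^5 · (1−p)^1
= 6 · 1.2167e-05 · 0.896 = 0.000065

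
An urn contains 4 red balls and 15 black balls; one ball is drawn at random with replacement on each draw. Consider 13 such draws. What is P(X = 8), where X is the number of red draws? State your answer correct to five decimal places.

X ~ Binomial(n=13, p=0.210526).
P(X=8) = C(13,8) · p^8 · (1−p)^5
= 1287 · 3.8588e-06 · 0.30668 = 0.0015231

0.00152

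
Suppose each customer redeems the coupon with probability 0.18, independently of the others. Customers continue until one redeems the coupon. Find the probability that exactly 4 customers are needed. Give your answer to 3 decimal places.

Geometric (trials to first success), p = 0.18.
P(Y = 4) = (1−p)^3 · p = 0.55137 · 0.18 = 0.09925

0.099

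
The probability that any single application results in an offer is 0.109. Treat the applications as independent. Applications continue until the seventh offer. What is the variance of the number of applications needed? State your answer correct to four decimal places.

Y = total applications until the seventh success; negative binomial with r=7, p=0.109.
Var(Y) = r(1−p)/p² = 7·0.891 / 0.109² = 524.955812

524.9558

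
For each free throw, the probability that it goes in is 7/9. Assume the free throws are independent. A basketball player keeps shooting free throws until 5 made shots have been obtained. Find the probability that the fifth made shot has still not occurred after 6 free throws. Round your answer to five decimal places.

0.39912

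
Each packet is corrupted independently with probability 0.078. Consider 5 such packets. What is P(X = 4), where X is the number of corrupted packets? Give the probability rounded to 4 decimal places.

X ~ Binomial(n=5, p=0.078).
P(X=4) = C(5,4) · p^4 · (1−p)^1
= 5 · 3.7015e-05 · 0.922 = 0.000171

0.0002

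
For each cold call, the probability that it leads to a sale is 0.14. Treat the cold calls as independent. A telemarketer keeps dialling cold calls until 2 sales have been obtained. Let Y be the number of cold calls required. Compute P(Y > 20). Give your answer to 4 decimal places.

0.2084

Needing more than 20 cold calls ⇔ fewer than 2 successes in the first 20. With X ~ Binomial(20, 0.14), P(Y > 20) = P(X ≤ 1).
  k=0: C(20,0)·0.14^0·0.86^20 = 0.048974
  k=1: C(20,1)·0.14^1·0.86^19 = 0.159451
P(X ≤ 1) = 0.208426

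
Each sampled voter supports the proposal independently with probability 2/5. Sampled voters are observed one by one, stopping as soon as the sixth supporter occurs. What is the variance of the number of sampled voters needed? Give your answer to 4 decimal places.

Y = total sampled voters until the sixth success; negative binomial with r=6, p=0.40.
Var(Y) = r(1−p)/p² = 6·0.60 / 0.40² = 22.500000

22.5000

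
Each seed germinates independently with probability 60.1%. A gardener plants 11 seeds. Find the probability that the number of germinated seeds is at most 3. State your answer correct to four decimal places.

X ~ Binomial(11, 0.601); P(X ≤ 3) = Σ C(11,k) p^k (1−p)^(11−k) over k:
  k=0: C(11,0)·0.601^0·0.399^11 = 0.000041
  k=1: C(11,1)·0.601^1·0.399^10 = 0.000676
  k=2: C(11,2)·0.601^2·0.399^9 = 0.005092
  k=3: C(11,3)·0.601^3·0.399^8 = 0.023009
Total = 0.028817

0.0288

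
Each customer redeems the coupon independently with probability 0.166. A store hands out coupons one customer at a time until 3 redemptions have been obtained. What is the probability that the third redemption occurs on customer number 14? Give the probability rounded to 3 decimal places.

0.048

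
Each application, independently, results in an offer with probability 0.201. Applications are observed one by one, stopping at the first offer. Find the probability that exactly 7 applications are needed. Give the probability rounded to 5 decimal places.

0.05230

Geometric (trials to first success), p = 0.201.
P(Y = 7) = (1−p)^6 · p = 0.26018 · 0.201 = 0.0522970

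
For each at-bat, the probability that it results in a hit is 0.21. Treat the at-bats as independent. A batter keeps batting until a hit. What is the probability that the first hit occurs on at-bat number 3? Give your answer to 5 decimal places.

0.13106

Geometric (trials to first success), p = 0.21.
P(Y = 3) = (1−p)^2 · p = 0.6241 · 0.21 = 0.1310610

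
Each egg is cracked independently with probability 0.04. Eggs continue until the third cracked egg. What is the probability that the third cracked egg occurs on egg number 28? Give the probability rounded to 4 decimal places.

Y = trial on which the third success occurs; negative binomial, r=3, p=0.04.
P(Y=28) = C(27,2) · p^3 · (1−p)^25
= 351 · 6.4e-05 · 0.3604 = 0.008096

0.0081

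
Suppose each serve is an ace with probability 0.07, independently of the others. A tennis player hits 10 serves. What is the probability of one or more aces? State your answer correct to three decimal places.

P(at least one) = 1 − P(none) = 1 − (1 − 0.07)^10
= 1 − 0.48398 = 0.51602

0.516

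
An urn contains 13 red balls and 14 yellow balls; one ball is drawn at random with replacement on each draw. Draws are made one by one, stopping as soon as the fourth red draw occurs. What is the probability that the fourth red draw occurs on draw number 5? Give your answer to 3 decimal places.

Y = trial on which the fourth success occurs; negative binomial, r=4, p=0.481481.
P(Y=5) = C(4,3) · p^4 · (1−p)^1
= 4 · 0.053743 · 0.51852 = 0.11147

0.111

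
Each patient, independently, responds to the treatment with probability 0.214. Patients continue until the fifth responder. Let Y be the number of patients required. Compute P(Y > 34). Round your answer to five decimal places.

0.11892

Needing more than 34 patients ⇔ fewer than 5 successes in the first 34. With X ~ Binomial(34, 0.214), P(Y > 34) = P(X ≤ 4).
  k=0: C(34,0)·0.214^0·0.786^34 = 0.0002782
  k=1: C(34,1)·0.214^1·0.786^33 = 0.0025754
  k=2: C(34,2)·0.214^2·0.786^32 = 0.0115694
  k=3: C(34,3)·0.214^3·0.786^31 = 0.0335994
  k=4: C(34,4)·0.214^4·0.786^30 = 0.0708965
P(X ≤ 4) = 0.1189189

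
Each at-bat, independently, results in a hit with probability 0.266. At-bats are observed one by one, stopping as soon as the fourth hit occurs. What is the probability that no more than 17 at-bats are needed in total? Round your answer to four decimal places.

0.7010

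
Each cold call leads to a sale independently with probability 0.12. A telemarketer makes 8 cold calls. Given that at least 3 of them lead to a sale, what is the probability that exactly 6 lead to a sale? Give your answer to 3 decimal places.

X ~ Binomial(8, 0.12). Want P(X=6 | X≥3) = P(X=6) / P(X≥3).
P(X=6) = C(8,6)·0.12^6·0.88^2 = 0.00006
P(X≥3) = 1 − 0.35963 − 0.39233 − 0.18725 = 0.06079
Ratio = 0.00006 / 0.06079 = 0.00107

0.001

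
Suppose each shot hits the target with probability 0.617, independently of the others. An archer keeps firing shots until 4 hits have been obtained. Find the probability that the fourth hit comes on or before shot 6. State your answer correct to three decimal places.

0.580

Finishing within 6 shots ⇔ at least 4 successes in the first 6. With X ~ Binomial(6, 0.617), P(Y ≤ 6) = 1 − P(X ≤ 3).
  k=0: C(6,0)·0.617^0·0.383^6 = 0.00316
  k=1: C(6,1)·0.617^1·0.383^5 = 0.03051
  k=2: C(6,2)·0.617^2·0.383^4 = 0.12287
  k=3: C(6,3)·0.617^3·0.383^3 = 0.26393
1 − 0.42046 = 0.57954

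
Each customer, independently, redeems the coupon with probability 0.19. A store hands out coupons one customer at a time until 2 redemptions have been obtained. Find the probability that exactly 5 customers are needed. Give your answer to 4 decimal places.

0.0767

Y = trial on which the second success occurs; negative binomial, r=2, p=0.19.
P(Y=5) = C(4,1) · p^2 · (1−p)^3
= 4 · 0.0361 · 0.53144 = 0.076740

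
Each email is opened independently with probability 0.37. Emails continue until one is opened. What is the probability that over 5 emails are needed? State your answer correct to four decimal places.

0.0992

Y = number of emails to the first success; geometric, p = 0.37.
P(Y > 5) = P(first 5 all fail) = (1−p)^5 = 0.099244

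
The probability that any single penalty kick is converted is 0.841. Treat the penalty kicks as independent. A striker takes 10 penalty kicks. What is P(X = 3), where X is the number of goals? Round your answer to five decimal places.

X ~ Binomial(n=10, p=0.841).
P(X=3) = C(10,3) · p^3 · (1−p)^7
= 120 · 0.59482 · 2.5691e-06 = 0.0001834

0.00018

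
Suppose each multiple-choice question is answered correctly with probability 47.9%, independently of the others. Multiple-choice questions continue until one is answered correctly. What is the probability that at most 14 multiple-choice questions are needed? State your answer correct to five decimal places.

Y = number of multiple-choice questions to the first success; geometric, p = 0.479.
P(Y ≤ 14) = 1 − (1−p)^14 = 1 − 0.0001086 = 0.9998914

0.99989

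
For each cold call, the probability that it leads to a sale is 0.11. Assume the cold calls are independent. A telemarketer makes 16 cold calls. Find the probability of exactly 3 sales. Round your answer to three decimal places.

0.164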